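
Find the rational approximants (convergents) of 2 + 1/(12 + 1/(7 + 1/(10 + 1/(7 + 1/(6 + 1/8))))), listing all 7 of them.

2/1, 25/12, 177/85, 1795/862, 12742/6119, 78247/37576, 638718/306727

Using the convergent recurrence p_i = a_i*p_{i-1} + p_{i-2}, q_i = a_i*q_{i-1} + q_{i-2} with p_{-2}=0, p_{-1}=1, q_{-2}=1, q_{-1}=0:
  i=0: a_0=2, p_0 = 2*1 + 0 = 2, q_0 = 2*0 + 1 = 1.
  i=1: a_1=12, p_1 = 12*2 + 1 = 25, q_1 = 12*1 + 0 = 12.
  i=2: a_2=7, p_2 = 7*25 + 2 = 177, q_2 = 7*12 + 1 = 85.
  i=3: a_3=10, p_3 = 10*177 + 25 = 1795, q_3 = 10*85 + 12 = 862.
  i=4: a_4=7, p_4 = 7*1795 + 177 = 12742, q_4 = 7*862 + 85 = 6119.
  i=5: a_5=6, p_5 = 6*12742 + 1795 = 78247, q_5 = 6*6119 + 862 = 37576.
  i=6: a_6=8, p_6 = 8*78247 + 12742 = 638718, q_6 = 8*37576 + 6119 = 306727.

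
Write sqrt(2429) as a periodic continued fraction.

[49; (3, 1, 1, 24, 14, 24, 1, 1, 3, 98)]

Write x_i = (sqrt(2429) + m_i)/d_i with (m_0, d_0) = (0, 1). a_0 = floor(sqrt(2429)) = 49, since 49^2 = 2401 <= 2429 < 2500 = 50^2.
Iterate m_{i+1} = d_i*a_i - m_i, d_{i+1} = (2429 - m_{i+1}^2)/d_i, a_{i+1} = floor((a_0 + m_{i+1})/d_{i+1}):
  m_1 = 1*49 - 0 = 49, d_1 = (2429 - 49^2)/1 = 28/1 = 28, a_1 = floor((49 + 49)/28) = 3.
  m_2 = 28*3 - 49 = 35, d_2 = (2429 - 35^2)/28 = 1204/28 = 43, a_2 = floor((49 + 35)/43) = 1.
  m_3 = 43*1 - 35 = 8, d_3 = (2429 - 8^2)/43 = 2365/43 = 55, a_3 = floor((49 + 8)/55) = 1.
  m_4 = 55*1 - 8 = 47, d_4 = (2429 - 47^2)/55 = 220/55 = 4, a_4 = floor((49 + 47)/4) = 24.
  m_5 = 4*24 - 47 = 49, d_5 = (2429 - 49^2)/4 = 28/4 = 7, a_5 = floor((49 + 49)/7) = 14.
  m_6 = 7*14 - 49 = 49, d_6 = (2429 - 49^2)/7 = 28/7 = 4, a_6 = floor((49 + 49)/4) = 24.
  m_7 = 4*24 - 49 = 47, d_7 = (2429 - 47^2)/4 = 220/4 = 55, a_7 = floor((49 + 47)/55) = 1.
  m_8 = 55*1 - 47 = 8, d_8 = (2429 - 8^2)/55 = 2365/55 = 43, a_8 = floor((49 + 8)/43) = 1.
  m_9 = 43*1 - 8 = 35, d_9 = (2429 - 35^2)/43 = 1204/43 = 28, a_9 = floor((49 + 35)/28) = 3.
  m_10 = 28*3 - 35 = 49, d_10 = (2429 - 49^2)/28 = 28/28 = 1, a_10 = floor((49 + 49)/1) = 98.
  m_11 = 1*98 - 49 = 49, d_11 = (2429 - 49^2)/1 = 28/1 = 28: (m_11, d_11) = (m_1, d_1) = (49, 28), so from here the quotients repeat a_1, ..., a_10; the period length is 10.
Hence the expansion of sqrt(2429) is a_0 = 49 followed by the repeating block 3, 1, 1, 24, 14, 24, 1, 1, 3, 98 (period 10).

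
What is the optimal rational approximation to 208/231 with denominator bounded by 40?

9/10

Expand x = 208/231 as a continued fraction with the Euclidean algorithm:
  208 = 0*231 + 208, so a_0 = 0.
  231 = 1*208 + 23, so a_1 = 1.
  208 = 9*23 + 1, so a_2 = 9.
  23 = 23*1 + 0, so a_3 = 23.
so x = [0; 1, 9, 23].
Convergents (p_i = a_i*p_{i-1} + p_{i-2}, q_i = a_i*q_{i-1} + q_{i-2} with p_{-2}=0, p_{-1}=1, q_{-2}=1, q_{-1}=0), until the denominator exceeds 40:
  i=0: a_0=0, p_0 = 0*1 + 0 = 0, q_0 = 0*0 + 1 = 1.
  i=1: a_1=1, p_1 = 1*0 + 1 = 1, q_1 = 1*1 + 0 = 1.
  i=2: a_2=9, p_2 = 9*1 + 0 = 9, q_2 = 9*1 + 1 = 10.
  i=3: a_3=23, p_3 = 23*9 + 1 = 208, q_3 = 23*10 + 1 = 231.
q_3 = 231 > 40, so the last convergent with denominator <= 40 is p_2/q_2 = 9/10.
The closest fraction with denominator <= 40 is either p_2/q_2 or the intermediate fraction (k*p_2 + p_1)/(k*q_2 + q_1) with the largest k >= 1 whose denominator stays <= 40; these approach x as k grows, and every other convergent or intermediate fraction in range is farther away.
Largest k: floor((40 - q_1)/q_2) = floor((40 - 1)/10) = 3.
That gives (3*9 + 1)/(3*10 + 1) = 28/31.
Compare the errors: |x - 9/10| = |208*10 - 9*231|/(231*10) = 1/2310, and |x - 28/31| = |208*31 - 28*231|/(231*31) = 20/7161.
Cross-multiplying, 1*7161 = 7161 < 46200 = 20*2310, so 1/2310 is smaller: the convergent 9/10 is closer to x than 28/31.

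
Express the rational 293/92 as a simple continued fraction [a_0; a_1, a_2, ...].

Run the Euclidean algorithm on 293 and 92; the successive quotients are the partial quotients a_0, a_1, ... (each step inverts the fractional part left over by the previous one):
  293 = 3*92 + 17, so a_0 = 3.
  92 = 5*17 + 7, so a_1 = 5.
  17 = 2*7 + 3, so a_2 = 2.
  7 = 2*3 + 1, so a_3 = 2.
  3 = 3*1 + 0, so a_4 = 3.
The remainder reaches 0 after 5 divisions, so the expansion has 5 partial quotients, read off in order.

[3; 5, 2, 2, 3]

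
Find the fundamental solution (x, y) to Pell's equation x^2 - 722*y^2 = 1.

First expand sqrt(722) as a continued fraction. With x_i = (sqrt(722) + m_i)/d_i and (m_0, d_0) = (0, 1): a_0 = floor(sqrt(722)) = 26, since 26^2 = 676 <= 722 < 729 = 27^2.
Iterate m_{i+1} = d_i*a_i - m_i, d_{i+1} = (722 - m_{i+1}^2)/d_i, a_{i+1} = floor((a_0 + m_{i+1})/d_{i+1}):
  m_1 = 1*26 - 0 = 26, d_1 = (722 - 26^2)/1 = 46/1 = 46, a_1 = floor((26 + 26)/46) = 1.
  m_2 = 46*1 - 26 = 20, d_2 = (722 - 20^2)/46 = 322/46 = 7, a_2 = floor((26 + 20)/7) = 6.
  m_3 = 7*6 - 20 = 22, d_3 = (722 - 22^2)/7 = 238/7 = 34, a_3 = floor((26 + 22)/34) = 1.
  m_4 = 34*1 - 22 = 12, d_4 = (722 - 12^2)/34 = 578/34 = 17, a_4 = floor((26 + 12)/17) = 2.
  m_5 = 17*2 - 12 = 22, d_5 = (722 - 22^2)/17 = 238/17 = 14, a_5 = floor((26 + 22)/14) = 3.
  m_6 = 14*3 - 22 = 20, d_6 = (722 - 20^2)/14 = 322/14 = 23, a_6 = floor((26 + 20)/23) = 2.
  m_7 = 23*2 - 20 = 26, d_7 = (722 - 26^2)/23 = 46/23 = 2, a_7 = floor((26 + 26)/2) = 26.
  m_8 = 2*26 - 26 = 26, d_8 = (722 - 26^2)/2 = 46/2 = 23, a_8 = floor((26 + 26)/23) = 2.
  m_9 = 23*2 - 26 = 20, d_9 = (722 - 20^2)/23 = 322/23 = 14, a_9 = floor((26 + 20)/14) = 3.
  m_10 = 14*3 - 20 = 22, d_10 = (722 - 22^2)/14 = 238/14 = 17, a_10 = floor((26 + 22)/17) = 2.
  m_11 = 17*2 - 22 = 12, d_11 = (722 - 12^2)/17 = 578/17 = 34, a_11 = floor((26 + 12)/34) = 1.
  m_12 = 34*1 - 12 = 22, d_12 = (722 - 22^2)/34 = 238/34 = 7, a_12 = floor((26 + 22)/7) = 6.
  m_13 = 7*6 - 22 = 20, d_13 = (722 - 20^2)/7 = 322/7 = 46, a_13 = floor((26 + 20)/46) = 1.
  m_14 = 46*1 - 20 = 26, d_14 = (722 - 26^2)/46 = 46/46 = 1, a_14 = floor((26 + 26)/1) = 52.
  m_15 = 1*52 - 26 = 26, d_15 = (722 - 26^2)/1 = 46/1 = 46: (m_15, d_15) = (m_1, d_1) = (26, 46), so from here the quotients repeat a_1, ..., a_14; the period length is 14.
So sqrt(722) = [26; (1, 6, 1, 2, 3, 2, 26, 2, 3, 2, 1, 6, 1, 52)] with period length k = 14.
k is even, so the fundamental solution of x^2 - 722y^2 = 1 is (p_{k-1}, q_{k-1}) = (p_13, q_13); compute convergents through index 13.
Convergents (p_i = a_i*p_{i-1} + p_{i-2}, q_i = a_i*q_{i-1} + q_{i-2} with p_{-2}=0, p_{-1}=1, q_{-2}=1, q_{-1}=0):
  i=0: a_0=26, p_0 = 26*1 + 0 = 26, q_0 = 26*0 + 1 = 1.
  i=1: a_1=1, p_1 = 1*26 + 1 = 27, q_1 = 1*1 + 0 = 1.
  i=2: a_2=6, p_2 = 6*27 + 26 = 188, q_2 = 6*1 + 1 = 7.
  i=3: a_3=1, p_3 = 1*188 + 27 = 215, q_3 = 1*7 + 1 = 8.
  i=4: a_4=2, p_4 = 2*215 + 188 = 618, q_4 = 2*8 + 7 = 23.
  i=5: a_5=3, p_5 = 3*618 + 215 = 2069, q_5 = 3*23 + 8 = 77.
  i=6: a_6=2, p_6 = 2*2069 + 618 = 4756, q_6 = 2*77 + 23 = 177.
  i=7: a_7=26, p_7 = 26*4756 + 2069 = 125725, q_7 = 26*177 + 77 = 4679.
  i=8: a_8=2, p_8 = 2*125725 + 4756 = 256206, q_8 = 2*4679 + 177 = 9535.
  i=9: a_9=3, p_9 = 3*256206 + 125725 = 894343, q_9 = 3*9535 + 4679 = 33284.
  i=10: a_10=2, p_10 = 2*894343 + 256206 = 2044892, q_10 = 2*33284 + 9535 = 76103.
  i=11: a_11=1, p_11 = 1*2044892 + 894343 = 2939235, q_11 = 1*76103 + 33284 = 109387.
  i=12: a_12=6, p_12 = 6*2939235 + 2044892 = 19680302, q_12 = 6*109387 + 76103 = 732425.
  i=13: a_13=1, p_13 = 1*19680302 + 2939235 = 22619537, q_13 = 1*732425 + 109387 = 841812.
Check: 22619537^2 - 722*841812^2 = 511643454094369 - 511643454094368 = 1, so (x, y) = (22619537, 841812) solves the equation, and by the theorem it is the least positive solution.

(x, y) = (22619537, 841812)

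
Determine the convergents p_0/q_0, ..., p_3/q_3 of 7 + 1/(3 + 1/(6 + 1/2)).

7/1, 22/3, 139/19, 300/41

Using the convergent recurrence p_i = a_i*p_{i-1} + p_{i-2}, q_i = a_i*q_{i-1} + q_{i-2} with p_{-2}=0, p_{-1}=1, q_{-2}=1, q_{-1}=0:
  i=0: a_0=7, p_0 = 7*1 + 0 = 7, q_0 = 7*0 + 1 = 1.
  i=1: a_1=3, p_1 = 3*7 + 1 = 22, q_1 = 3*1 + 0 = 3.
  i=2: a_2=6, p_2 = 6*22 + 7 = 139, q_2 = 6*3 + 1 = 19.
  i=3: a_3=2, p_3 = 2*139 + 22 = 300, q_3 = 2*19 + 3 = 41.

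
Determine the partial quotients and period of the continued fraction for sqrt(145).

[12; (24)]

Write x_i = (sqrt(145) + m_i)/d_i with (m_0, d_0) = (0, 1). a_0 = floor(sqrt(145)) = 12, since 12^2 = 144 <= 145 < 169 = 13^2.
Iterate m_{i+1} = d_i*a_i - m_i, d_{i+1} = (145 - m_{i+1}^2)/d_i, a_{i+1} = floor((a_0 + m_{i+1})/d_{i+1}):
  m_1 = 1*12 - 0 = 12, d_1 = (145 - 12^2)/1 = 1/1 = 1, a_1 = floor((12 + 12)/1) = 24.
  m_2 = 1*24 - 12 = 12, d_2 = (145 - 12^2)/1 = 1/1 = 1: (m_2, d_2) = (m_1, d_1) = (12, 1), so from here the quotient a_1 repeats; the period length is 1.
Hence the expansion of sqrt(145) is a_0 = 12 followed by the repeating block 24 (period 1).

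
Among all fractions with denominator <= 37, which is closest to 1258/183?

55/8

Expand x = 1258/183 as a continued fraction with the Euclidean algorithm:
  1258 = 6*183 + 160, so a_0 = 6.
  183 = 1*160 + 23, so a_1 = 1.
  160 = 6*23 + 22, so a_2 = 6.
  23 = 1*22 + 1, so a_3 = 1.
  22 = 22*1 + 0, so a_4 = 22.
so x = [6; 1, 6, 1, 22].
Convergents (p_i = a_i*p_{i-1} + p_{i-2}, q_i = a_i*q_{i-1} + q_{i-2} with p_{-2}=0, p_{-1}=1, q_{-2}=1, q_{-1}=0), until the denominator exceeds 37:
  i=0: a_0=6, p_0 = 6*1 + 0 = 6, q_0 = 6*0 + 1 = 1.
  i=1: a_1=1, p_1 = 1*6 + 1 = 7, q_1 = 1*1 + 0 = 1.
  i=2: a_2=6, p_2 = 6*7 + 6 = 48, q_2 = 6*1 + 1 = 7.
  i=3: a_3=1, p_3 = 1*48 + 7 = 55, q_3 = 1*7 + 1 = 8.
  i=4: a_4=22, p_4 = 22*55 + 48 = 1258, q_4 = 22*8 + 7 = 183.
q_4 = 183 > 37, so the last convergent with denominator <= 37 is p_3/q_3 = 55/8.
The closest fraction with denominator <= 37 is either p_3/q_3 or the intermediate fraction (k*p_3 + p_2)/(k*q_3 + q_2) with the largest k >= 1 whose denominator stays <= 37; these approach x as k grows, and every other convergent or intermediate fraction in range is farther away.
Largest k: floor((37 - q_2)/q_3) = floor((37 - 7)/8) = 3.
That gives (3*55 + 48)/(3*8 + 7) = 213/31.
Compare the errors: |x - 55/8| = |1258*8 - 55*183|/(183*8) = 1/1464, and |x - 213/31| = |1258*31 - 213*183|/(183*31) = 19/5673.
Cross-multiplying, 1*5673 = 5673 < 27816 = 19*1464, so 1/1464 is smaller: the convergent 55/8 is closer to x than 213/31.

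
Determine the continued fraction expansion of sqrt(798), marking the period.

Write x_i = (sqrt(798) + m_i)/d_i with (m_0, d_0) = (0, 1). a_0 = floor(sqrt(798)) = 28, since 28^2 = 784 <= 798 < 841 = 29^2.
Iterate m_{i+1} = d_i*a_i - m_i, d_{i+1} = (798 - m_{i+1}^2)/d_i, a_{i+1} = floor((a_0 + m_{i+1})/d_{i+1}):
  m_1 = 1*28 - 0 = 28, d_1 = (798 - 28^2)/1 = 14/1 = 14, a_1 = floor((28 + 28)/14) = 4.
  m_2 = 14*4 - 28 = 28, d_2 = (798 - 28^2)/14 = 14/14 = 1, a_2 = floor((28 + 28)/1) = 56.
  m_3 = 1*56 - 28 = 28, d_3 = (798 - 28^2)/1 = 14/1 = 14: (m_3, d_3) = (m_1, d_1) = (28, 14), so from here the quotients repeat a_1, a_2; the period length is 2.
Hence the expansion of sqrt(798) is a_0 = 28 followed by the repeating block 4, 56 (period 2).

[28; (4, 56)]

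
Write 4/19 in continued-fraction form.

[0; 4, 1, 3]

Run the Euclidean algorithm on 4 and 19; the successive quotients are the partial quotients a_0, a_1, ... (each step inverts the fractional part left over by the previous one):
  4 = 0*19 + 4, so a_0 = 0.
  19 = 4*4 + 3, so a_1 = 4.
  4 = 1*3 + 1, so a_2 = 1.
  3 = 3*1 + 0, so a_3 = 3.
The remainder reaches 0 after 4 divisions, so the expansion has 4 partial quotients, read off in order.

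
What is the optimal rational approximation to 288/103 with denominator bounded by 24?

Expand x = 288/103 as a continued fraction with the Euclidean algorithm:
  288 = 2*103 + 82, so a_0 = 2.
  103 = 1*82 + 21, so a_1 = 1.
  82 = 3*21 + 19, so a_2 = 3.
  21 = 1*19 + 2, so a_3 = 1.
  19 = 9*2 + 1, so a_4 = 9.
  2 = 2*1 + 0, so a_5 = 2.
so x = [2; 1, 3, 1, 9, 2].
Convergents (p_i = a_i*p_{i-1} + p_{i-2}, q_i = a_i*q_{i-1} + q_{i-2} with p_{-2}=0, p_{-1}=1, q_{-2}=1, q_{-1}=0), until the denominator exceeds 24:
  i=0: a_0=2, p_0 = 2*1 + 0 = 2, q_0 = 2*0 + 1 = 1.
  i=1: a_1=1, p_1 = 1*2 + 1 = 3, q_1 = 1*1 + 0 = 1.
  i=2: a_2=3, p_2 = 3*3 + 2 = 11, q_2 = 3*1 + 1 = 4.
  i=3: a_3=1, p_3 = 1*11 + 3 = 14, q_3 = 1*4 + 1 = 5.
  i=4: a_4=9, p_4 = 9*14 + 11 = 137, q_4 = 9*5 + 4 = 49.
q_4 = 49 > 24, so the last convergent with denominator <= 24 is p_3/q_3 = 14/5.
The closest fraction with denominator <= 24 is either p_3/q_3 or the intermediate fraction (k*p_3 + p_2)/(k*q_3 + q_2) with the largest k >= 1 whose denominator stays <= 24; these approach x as k grows, and every other convergent or intermediate fraction in range is farther away.
Largest k: floor((24 - q_2)/q_3) = floor((24 - 4)/5) = 4.
That gives (4*14 + 11)/(4*5 + 4) = 67/24.
Compare the errors: |x - 14/5| = |288*5 - 14*103|/(103*5) = 2/515, and |x - 67/24| = |288*24 - 67*103|/(103*24) = 11/2472.
Cross-multiplying, 2*2472 = 4944 < 5665 = 11*515, so 2/515 is smaller: the convergent 14/5 is closer to x than 67/24.

14/5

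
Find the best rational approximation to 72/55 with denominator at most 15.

17/13

Expand x = 72/55 as a continued fraction with the Euclidean algorithm:
  72 = 1*55 + 17, so a_0 = 1.
  55 = 3*17 + 4, so a_1 = 3.
  17 = 4*4 + 1, so a_2 = 4.
  4 = 4*1 + 0, so a_3 = 4.
so x = [1; 3, 4, 4].
Convergents (p_i = a_i*p_{i-1} + p_{i-2}, q_i = a_i*q_{i-1} + q_{i-2} with p_{-2}=0, p_{-1}=1, q_{-2}=1, q_{-1}=0), until the denominator exceeds 15:
  i=0: a_0=1, p_0 = 1*1 + 0 = 1, q_0 = 1*0 + 1 = 1.
  i=1: a_1=3, p_1 = 3*1 + 1 = 4, q_1 = 3*1 + 0 = 3.
  i=2: a_2=4, p_2 = 4*4 + 1 = 17, q_2 = 4*3 + 1 = 13.
  i=3: a_3=4, p_3 = 4*17 + 4 = 72, q_3 = 4*13 + 3 = 55.
q_3 = 55 > 15, so the last convergent with denominator <= 15 is p_2/q_2 = 17/13.
The closest fraction with denominator <= 15 is either p_2/q_2 or the intermediate fraction (k*p_2 + p_1)/(k*q_2 + q_1) with the largest k >= 1 whose denominator stays <= 15; these approach x as k grows, and every other convergent or intermediate fraction in range is farther away.
Largest k: floor((15 - q_1)/q_2) = floor((15 - 3)/13) = 0.
Since k = 0, no intermediate fraction beyond p_2/q_2 has denominator <= 15, so the convergent 17/13 is the closest (its error is |72*13 - 17*55|/(55*13) = 1/715).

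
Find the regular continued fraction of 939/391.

Run the Euclidean algorithm on 939 and 391; the successive quotients are the partial quotients a_0, a_1, ... (each step inverts the fractional part left over by the previous one):
  939 = 2*391 + 157, so a_0 = 2.
  391 = 2*157 + 77, so a_1 = 2.
  157 = 2*77 + 3, so a_2 = 2.
  77 = 25*3 + 2, so a_3 = 25.
  3 = 1*2 + 1, so a_4 = 1.
  2 = 2*1 + 0, so a_5 = 2.
The remainder reaches 0 after 6 divisions, so the expansion has 6 partial quotients, read off in order.

[2; 2, 2, 25, 1, 2]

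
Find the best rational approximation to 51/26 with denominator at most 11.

2/1

Expand x = 51/26 as a continued fraction with the Euclidean algorithm:
  51 = 1*26 + 25, so a_0 = 1.
  26 = 1*25 + 1, so a_1 = 1.
  25 = 25*1 + 0, so a_2 = 25.
so x = [1; 1, 25].
Convergents (p_i = a_i*p_{i-1} + p_{i-2}, q_i = a_i*q_{i-1} + q_{i-2} with p_{-2}=0, p_{-1}=1, q_{-2}=1, q_{-1}=0), until the denominator exceeds 11:
  i=0: a_0=1, p_0 = 1*1 + 0 = 1, q_0 = 1*0 + 1 = 1.
  i=1: a_1=1, p_1 = 1*1 + 1 = 2, q_1 = 1*1 + 0 = 1.
  i=2: a_2=25, p_2 = 25*2 + 1 = 51, q_2 = 25*1 + 1 = 26.
q_2 = 26 > 11, so the last convergent with denominator <= 11 is p_1/q_1 = 2/1.
The closest fraction with denominator <= 11 is either p_1/q_1 or the intermediate fraction (k*p_1 + p_0)/(k*q_1 + q_0) with the largest k >= 1 whose denominator stays <= 11; these approach x as k grows, and every other convergent or intermediate fraction in range is farther away.
Largest k: floor((11 - q_0)/q_1) = floor((11 - 1)/1) = 10.
That gives (10*2 + 1)/(10*1 + 1) = 21/11.
Compare the errors: |x - 2/1| = |51*1 - 2*26|/(26*1) = 1/26, and |x - 21/11| = |51*11 - 21*26|/(26*11) = 15/286.
Cross-multiplying, 1*286 = 286 < 390 = 15*26, so 1/26 is smaller: the convergent 2/1 is closer to x than 21/11.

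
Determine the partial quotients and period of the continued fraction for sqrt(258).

[16; (16, 32)]

Write x_i = (sqrt(258) + m_i)/d_i with (m_0, d_0) = (0, 1). a_0 = floor(sqrt(258)) = 16, since 16^2 = 256 <= 258 < 289 = 17^2.
Iterate m_{i+1} = d_i*a_i - m_i, d_{i+1} = (258 - m_{i+1}^2)/d_i, a_{i+1} = floor((a_0 + m_{i+1})/d_{i+1}):
  m_1 = 1*16 - 0 = 16, d_1 = (258 - 16^2)/1 = 2/1 = 2, a_1 = floor((16 + 16)/2) = 16.
  m_2 = 2*16 - 16 = 16, d_2 = (258 - 16^2)/2 = 2/2 = 1, a_2 = floor((16 + 16)/1) = 32.
  m_3 = 1*32 - 16 = 16, d_3 = (258 - 16^2)/1 = 2/1 = 2: (m_3, d_3) = (m_1, d_1) = (16, 2), so from here the quotients repeat a_1, a_2; the period length is 2.
Hence the expansion of sqrt(258) is a_0 = 16 followed by the repeating block 16, 32 (period 2).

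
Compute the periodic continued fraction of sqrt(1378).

[37; (8, 4, 4, 8, 74)]

Write x_i = (sqrt(1378) + m_i)/d_i with (m_0, d_0) = (0, 1). a_0 = floor(sqrt(1378)) = 37, since 37^2 = 1369 <= 1378 < 1444 = 38^2.
Iterate m_{i+1} = d_i*a_i - m_i, d_{i+1} = (1378 - m_{i+1}^2)/d_i, a_{i+1} = floor((a_0 + m_{i+1})/d_{i+1}):
  m_1 = 1*37 - 0 = 37, d_1 = (1378 - 37^2)/1 = 9/1 = 9, a_1 = floor((37 + 37)/9) = 8.
  m_2 = 9*8 - 37 = 35, d_2 = (1378 - 35^2)/9 = 153/9 = 17, a_2 = floor((37 + 35)/17) = 4.
  m_3 = 17*4 - 35 = 33, d_3 = (1378 - 33^2)/17 = 289/17 = 17, a_3 = floor((37 + 33)/17) = 4.
  m_4 = 17*4 - 33 = 35, d_4 = (1378 - 35^2)/17 = 153/17 = 9, a_4 = floor((37 + 35)/9) = 8.
  m_5 = 9*8 - 35 = 37, d_5 = (1378 - 37^2)/9 = 9/9 = 1, a_5 = floor((37 + 37)/1) = 74.
  m_6 = 1*74 - 37 = 37, d_6 = (1378 - 37^2)/1 = 9/1 = 9: (m_6, d_6) = (m_1, d_1) = (37, 9), so from here the quotients repeat a_1, ..., a_5; the period length is 5.
Hence the expansion of sqrt(1378) is a_0 = 37 followed by the repeating block 8, 4, 4, 8, 74 (period 5).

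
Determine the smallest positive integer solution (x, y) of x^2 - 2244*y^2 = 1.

First expand sqrt(2244) as a continued fraction. With x_i = (sqrt(2244) + m_i)/d_i and (m_0, d_0) = (0, 1): a_0 = floor(sqrt(2244)) = 47, since 47^2 = 2209 <= 2244 < 2304 = 48^2.
Iterate m_{i+1} = d_i*a_i - m_i, d_{i+1} = (2244 - m_{i+1}^2)/d_i, a_{i+1} = floor((a_0 + m_{i+1})/d_{i+1}):
  m_1 = 1*47 - 0 = 47, d_1 = (2244 - 47^2)/1 = 35/1 = 35, a_1 = floor((47 + 47)/35) = 2.
  m_2 = 35*2 - 47 = 23, d_2 = (2244 - 23^2)/35 = 1715/35 = 49, a_2 = floor((47 + 23)/49) = 1.
  m_3 = 49*1 - 23 = 26, d_3 = (2244 - 26^2)/49 = 1568/49 = 32, a_3 = floor((47 + 26)/32) = 2.
  m_4 = 32*2 - 26 = 38, d_4 = (2244 - 38^2)/32 = 800/32 = 25, a_4 = floor((47 + 38)/25) = 3.
  m_5 = 25*3 - 38 = 37, d_5 = (2244 - 37^2)/25 = 875/25 = 35, a_5 = floor((47 + 37)/35) = 2.
  m_6 = 35*2 - 37 = 33, d_6 = (2244 - 33^2)/35 = 1155/35 = 33, a_6 = floor((47 + 33)/33) = 2.
  m_7 = 33*2 - 33 = 33, d_7 = (2244 - 33^2)/33 = 1155/33 = 35, a_7 = floor((47 + 33)/35) = 2.
  m_8 = 35*2 - 33 = 37, d_8 = (2244 - 37^2)/35 = 875/35 = 25, a_8 = floor((47 + 37)/25) = 3.
  m_9 = 25*3 - 37 = 38, d_9 = (2244 - 38^2)/25 = 800/25 = 32, a_9 = floor((47 + 38)/32) = 2.
  m_10 = 32*2 - 38 = 26, d_10 = (2244 - 26^2)/32 = 1568/32 = 49, a_10 = floor((47 + 26)/49) = 1.
  m_11 = 49*1 - 26 = 23, d_11 = (2244 - 23^2)/49 = 1715/49 = 35, a_11 = floor((47 + 23)/35) = 2.
  m_12 = 35*2 - 23 = 47, d_12 = (2244 - 47^2)/35 = 35/35 = 1, a_12 = floor((47 + 47)/1) = 94.
  m_13 = 1*94 - 47 = 47, d_13 = (2244 - 47^2)/1 = 35/1 = 35: (m_13, d_13) = (m_1, d_1) = (47, 35), so from here the quotients repeat a_1, ..., a_12; the period length is 12.
So sqrt(2244) = [47; (2, 1, 2, 3, 2, 2, 2, 3, 2, 1, 2, 94)] with period length k = 12.
k is even, so the fundamental solution of x^2 - 2244y^2 = 1 is (p_{k-1}, q_{k-1}) = (p_11, q_11); compute convergents through index 11.
Convergents (p_i = a_i*p_{i-1} + p_{i-2}, q_i = a_i*q_{i-1} + q_{i-2} with p_{-2}=0, p_{-1}=1, q_{-2}=1, q_{-1}=0):
  i=0: a_0=47, p_0 = 47*1 + 0 = 47, q_0 = 47*0 + 1 = 1.
  i=1: a_1=2, p_1 = 2*47 + 1 = 95, q_1 = 2*1 + 0 = 2.
  i=2: a_2=1, p_2 = 1*95 + 47 = 142, q_2 = 1*2 + 1 = 3.
  i=3: a_3=2, p_3 = 2*142 + 95 = 379, q_3 = 2*3 + 2 = 8.
  i=4: a_4=3, p_4 = 3*379 + 142 = 1279, q_4 = 3*8 + 3 = 27.
  i=5: a_5=2, p_5 = 2*1279 + 379 = 2937, q_5 = 2*27 + 8 = 62.
  i=6: a_6=2, p_6 = 2*2937 + 1279 = 7153, q_6 = 2*62 + 27 = 151.
  i=7: a_7=2, p_7 = 2*7153 + 2937 = 17243, q_7 = 2*151 + 62 = 364.
  i=8: a_8=3, p_8 = 3*17243 + 7153 = 58882, q_8 = 3*364 + 151 = 1243.
  i=9: a_9=2, p_9 = 2*58882 + 17243 = 135007, q_9 = 2*1243 + 364 = 2850.
  i=10: a_10=1, p_10 = 1*135007 + 58882 = 193889, q_10 = 1*2850 + 1243 = 4093.
  i=11: a_11=2, p_11 = 2*193889 + 135007 = 522785, q_11 = 2*4093 + 2850 = 11036.
Check: 522785^2 - 2244*11036^2 = 273304156225 - 273304156224 = 1, so (x, y) = (522785, 11036) solves the equation, and by the theorem it is the least positive solution.

(x, y) = (522785, 11036)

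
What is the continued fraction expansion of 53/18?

[2; 1, 17]

Run the Euclidean algorithm on 53 and 18; the successive quotients are the partial quotients a_0, a_1, ... (each step inverts the fractional part left over by the previous one):
  53 = 2*18 + 17, so a_0 = 2.
  18 = 1*17 + 1, so a_1 = 1.
  17 = 17*1 + 0, so a_2 = 17.
The remainder reaches 0 after 3 divisions, so the expansion has 3 partial quotients, read off in order.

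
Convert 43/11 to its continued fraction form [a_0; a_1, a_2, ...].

Run the Euclidean algorithm on 43 and 11; the successive quotients are the partial quotients a_0, a_1, ... (each step inverts the fractional part left over by the previous one):
  43 = 3*11 + 10, so a_0 = 3.
  11 = 1*10 + 1, so a_1 = 1.
  10 = 10*1 + 0, so a_2 = 10.
The remainder reaches 0 after 3 divisions, so the expansion has 3 partial quotients, read off in order.

[3; 1, 10]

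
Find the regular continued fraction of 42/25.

Run the Euclidean algorithm on 42 and 25; the successive quotients are the partial quotients a_0, a_1, ... (each step inverts the fractional part left over by the previous one):
  42 = 1*25 + 17, so a_0 = 1.
  25 = 1*17 + 8, so a_1 = 1.
  17 = 2*8 + 1, so a_2 = 2.
  8 = 8*1 + 0, so a_3 = 8.
The remainder reaches 0 after 4 divisions, so the expansion has 4 partial quotients, read off in order.

[1; 1, 2, 8]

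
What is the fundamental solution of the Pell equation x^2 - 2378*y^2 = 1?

(x, y) = (1374483, 28186)

First expand sqrt(2378) as a continued fraction. With x_i = (sqrt(2378) + m_i)/d_i and (m_0, d_0) = (0, 1): a_0 = floor(sqrt(2378)) = 48, since 48^2 = 2304 <= 2378 < 2401 = 49^2.
Iterate m_{i+1} = d_i*a_i - m_i, d_{i+1} = (2378 - m_{i+1}^2)/d_i, a_{i+1} = floor((a_0 + m_{i+1})/d_{i+1}):
  m_1 = 1*48 - 0 = 48, d_1 = (2378 - 48^2)/1 = 74/1 = 74, a_1 = floor((48 + 48)/74) = 1.
  m_2 = 74*1 - 48 = 26, d_2 = (2378 - 26^2)/74 = 1702/74 = 23, a_2 = floor((48 + 26)/23) = 3.
  m_3 = 23*3 - 26 = 43, d_3 = (2378 - 43^2)/23 = 529/23 = 23, a_3 = floor((48 + 43)/23) = 3.
  m_4 = 23*3 - 43 = 26, d_4 = (2378 - 26^2)/23 = 1702/23 = 74, a_4 = floor((48 + 26)/74) = 1.
  m_5 = 74*1 - 26 = 48, d_5 = (2378 - 48^2)/74 = 74/74 = 1, a_5 = floor((48 + 48)/1) = 96.
  m_6 = 1*96 - 48 = 48, d_6 = (2378 - 48^2)/1 = 74/1 = 74: (m_6, d_6) = (m_1, d_1) = (48, 74), so from here the quotients repeat a_1, ..., a_5; the period length is 5.
So sqrt(2378) = [48; (1, 3, 3, 1, 96)] with period length k = 5.
k is odd, so (p_{k-1}, q_{k-1}) only solves x^2 - 2378y^2 = -1 and the fundamental solution of x^2 - 2378y^2 = 1 is (p_{2k-1}, q_{2k-1}) = (p_9, q_9); compute convergents through index 9, running through the period twice.
Convergents (p_i = a_i*p_{i-1} + p_{i-2}, q_i = a_i*q_{i-1} + q_{i-2} with p_{-2}=0, p_{-1}=1, q_{-2}=1, q_{-1}=0):
  i=0: a_0=48, p_0 = 48*1 + 0 = 48, q_0 = 48*0 + 1 = 1.
  i=1: a_1=1, p_1 = 1*48 + 1 = 49, q_1 = 1*1 + 0 = 1.
  i=2: a_2=3, p_2 = 3*49 + 48 = 195, q_2 = 3*1 + 1 = 4.
  i=3: a_3=3, p_3 = 3*195 + 49 = 634, q_3 = 3*4 + 1 = 13.
  i=4: a_4=1, p_4 = 1*634 + 195 = 829, q_4 = 1*13 + 4 = 17.
  i=5: a_5=96, p_5 = 96*829 + 634 = 80218, q_5 = 96*17 + 13 = 1645.
  i=6: a_6=1, p_6 = 1*80218 + 829 = 81047, q_6 = 1*1645 + 17 = 1662.
  i=7: a_7=3, p_7 = 3*81047 + 80218 = 323359, q_7 = 3*1662 + 1645 = 6631.
  i=8: a_8=3, p_8 = 3*323359 + 81047 = 1051124, q_8 = 3*6631 + 1662 = 21555.
  i=9: a_9=1, p_9 = 1*1051124 + 323359 = 1374483, q_9 = 1*21555 + 6631 = 28186.
Indeed p_4^2 - 2378*q_4^2 = 687241 - 687242 = -1, not +1.
Check: 1374483^2 - 2378*28186^2 = 1889203517289 - 1889203517288 = 1, so (x, y) = (1374483, 28186) solves the equation, and by the theorem it is the least positive solution.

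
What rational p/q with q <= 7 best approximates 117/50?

7/3

Expand x = 117/50 as a continued fraction with the Euclidean algorithm:
  117 = 2*50 + 17, so a_0 = 2.
  50 = 2*17 + 16, so a_1 = 2.
  17 = 1*16 + 1, so a_2 = 1.
  16 = 16*1 + 0, so a_3 = 16.
so x = [2; 2, 1, 16].
Convergents (p_i = a_i*p_{i-1} + p_{i-2}, q_i = a_i*q_{i-1} + q_{i-2} with p_{-2}=0, p_{-1}=1, q_{-2}=1, q_{-1}=0), until the denominator exceeds 7:
  i=0: a_0=2, p_0 = 2*1 + 0 = 2, q_0 = 2*0 + 1 = 1.
  i=1: a_1=2, p_1 = 2*2 + 1 = 5, q_1 = 2*1 + 0 = 2.
  i=2: a_2=1, p_2 = 1*5 + 2 = 7, q_2 = 1*2 + 1 = 3.
  i=3: a_3=16, p_3 = 16*7 + 5 = 117, q_3 = 16*3 + 2 = 50.
q_3 = 50 > 7, so the last convergent with denominator <= 7 is p_2/q_2 = 7/3.
The closest fraction with denominator <= 7 is either p_2/q_2 or the intermediate fraction (k*p_2 + p_1)/(k*q_2 + q_1) with the largest k >= 1 whose denominator stays <= 7; these approach x as k grows, and every other convergent or intermediate fraction in range is farther away.
Largest k: floor((7 - q_1)/q_2) = floor((7 - 2)/3) = 1.
That gives (1*7 + 5)/(1*3 + 2) = 12/5.
Compare the errors: |x - 7/3| = |117*3 - 7*50|/(50*3) = 1/150, and |x - 12/5| = |117*5 - 12*50|/(50*5) = 15/250.
Cross-multiplying, 1*250 = 250 < 2250 = 15*150, so 1/150 is smaller: the convergent 7/3 is closer to x than 12/5.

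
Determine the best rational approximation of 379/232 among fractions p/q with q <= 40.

Expand x = 379/232 as a continued fraction with the Euclidean algorithm:
  379 = 1*232 + 147, so a_0 = 1.
  232 = 1*147 + 85, so a_1 = 1.
  147 = 1*85 + 62, so a_2 = 1.
  85 = 1*62 + 23, so a_3 = 1.
  62 = 2*23 + 16, so a_4 = 2.
  23 = 1*16 + 7, so a_5 = 1.
  16 = 2*7 + 2, so a_6 = 2.
  7 = 3*2 + 1, so a_7 = 3.
  2 = 2*1 + 0, so a_8 = 2.
so x = [1; 1, 1, 1, 2, 1, 2, 3, 2].
Convergents (p_i = a_i*p_{i-1} + p_{i-2}, q_i = a_i*q_{i-1} + q_{i-2} with p_{-2}=0, p_{-1}=1, q_{-2}=1, q_{-1}=0), until the denominator exceeds 40:
  i=0: a_0=1, p_0 = 1*1 + 0 = 1, q_0 = 1*0 + 1 = 1.
  i=1: a_1=1, p_1 = 1*1 + 1 = 2, q_1 = 1*1 + 0 = 1.
  i=2: a_2=1, p_2 = 1*2 + 1 = 3, q_2 = 1*1 + 1 = 2.
  i=3: a_3=1, p_3 = 1*3 + 2 = 5, q_3 = 1*2 + 1 = 3.
  i=4: a_4=2, p_4 = 2*5 + 3 = 13, q_4 = 2*3 + 2 = 8.
  i=5: a_5=1, p_5 = 1*13 + 5 = 18, q_5 = 1*8 + 3 = 11.
  i=6: a_6=2, p_6 = 2*18 + 13 = 49, q_6 = 2*11 + 8 = 30.
  i=7: a_7=3, p_7 = 3*49 + 18 = 165, q_7 = 3*30 + 11 = 101.
q_7 = 101 > 40, so the last convergent with denominator <= 40 is p_6/q_6 = 49/30.
The closest fraction with denominator <= 40 is either p_6/q_6 or the intermediate fraction (k*p_6 + p_5)/(k*q_6 + q_5) with the largest k >= 1 whose denominator stays <= 40; these approach x as k grows, and every other convergent or intermediate fraction in range is farther away.
Largest k: floor((40 - q_5)/q_6) = floor((40 - 11)/30) = 0.
Since k = 0, no intermediate fraction beyond p_6/q_6 has denominator <= 40, so the convergent 49/30 is the closest (its error is |379*30 - 49*232|/(232*30) = 2/6960).

49/30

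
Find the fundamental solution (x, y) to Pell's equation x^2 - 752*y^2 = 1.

First expand sqrt(752) as a continued fraction. With x_i = (sqrt(752) + m_i)/d_i and (m_0, d_0) = (0, 1): a_0 = floor(sqrt(752)) = 27, since 27^2 = 729 <= 752 < 784 = 28^2.
Iterate m_{i+1} = d_i*a_i - m_i, d_{i+1} = (752 - m_{i+1}^2)/d_i, a_{i+1} = floor((a_0 + m_{i+1})/d_{i+1}):
  m_1 = 1*27 - 0 = 27, d_1 = (752 - 27^2)/1 = 23/1 = 23, a_1 = floor((27 + 27)/23) = 2.
  m_2 = 23*2 - 27 = 19, d_2 = (752 - 19^2)/23 = 391/23 = 17, a_2 = floor((27 + 19)/17) = 2.
  m_3 = 17*2 - 19 = 15, d_3 = (752 - 15^2)/17 = 527/17 = 31, a_3 = floor((27 + 15)/31) = 1.
  m_4 = 31*1 - 15 = 16, d_4 = (752 - 16^2)/31 = 496/31 = 16, a_4 = floor((27 + 16)/16) = 2.
  m_5 = 16*2 - 16 = 16, d_5 = (752 - 16^2)/16 = 496/16 = 31, a_5 = floor((27 + 16)/31) = 1.
  m_6 = 31*1 - 16 = 15, d_6 = (752 - 15^2)/31 = 527/31 = 17, a_6 = floor((27 + 15)/17) = 2.
  m_7 = 17*2 - 15 = 19, d_7 = (752 - 19^2)/17 = 391/17 = 23, a_7 = floor((27 + 19)/23) = 2.
  m_8 = 23*2 - 19 = 27, d_8 = (752 - 27^2)/23 = 23/23 = 1, a_8 = floor((27 + 27)/1) = 54.
  m_9 = 1*54 - 27 = 27, d_9 = (752 - 27^2)/1 = 23/1 = 23: (m_9, d_9) = (m_1, d_1) = (27, 23), so from here the quotients repeat a_1, ..., a_8; the period length is 8.
So sqrt(752) = [27; (2, 2, 1, 2, 1, 2, 2, 54)] with period length k = 8.
k is even, so the fundamental solution of x^2 - 752y^2 = 1 is (p_{k-1}, q_{k-1}) = (p_7, q_7); compute convergents through index 7.
Convergents (p_i = a_i*p_{i-1} + p_{i-2}, q_i = a_i*q_{i-1} + q_{i-2} with p_{-2}=0, p_{-1}=1, q_{-2}=1, q_{-1}=0):
  i=0: a_0=27, p_0 = 27*1 + 0 = 27, q_0 = 27*0 + 1 = 1.
  i=1: a_1=2, p_1 = 2*27 + 1 = 55, q_1 = 2*1 + 0 = 2.
  i=2: a_2=2, p_2 = 2*55 + 27 = 137, q_2 = 2*2 + 1 = 5.
  i=3: a_3=1, p_3 = 1*137 + 55 = 192, q_3 = 1*5 + 2 = 7.
  i=4: a_4=2, p_4 = 2*192 + 137 = 521, q_4 = 2*7 + 5 = 19.
  i=5: a_5=1, p_5 = 1*521 + 192 = 713, q_5 = 1*19 + 7 = 26.
  i=6: a_6=2, p_6 = 2*713 + 521 = 1947, q_6 = 2*26 + 19 = 71.
  i=7: a_7=2, p_7 = 2*1947 + 713 = 4607, q_7 = 2*71 + 26 = 168.
Check: 4607^2 - 752*168^2 = 21224449 - 21224448 = 1, so (x, y) = (4607, 168) solves the equation, and by the theorem it is the least positive solution.

(x, y) = (4607, 168)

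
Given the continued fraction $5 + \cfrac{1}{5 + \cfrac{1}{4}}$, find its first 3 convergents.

Using the convergent recurrence p_i = a_i*p_{i-1} + p_{i-2}, q_i = a_i*q_{i-1} + q_{i-2} with p_{-2}=0, p_{-1}=1, q_{-2}=1, q_{-1}=0:
  i=0: a_0=5, p_0 = 5*1 + 0 = 5, q_0 = 5*0 + 1 = 1.
  i=1: a_1=5, p_1 = 5*5 + 1 = 26, q_1 = 5*1 + 0 = 5.
  i=2: a_2=4, p_2 = 4*26 + 5 = 109, q_2 = 4*5 + 1 = 21.

5/1, 26/5, 109/21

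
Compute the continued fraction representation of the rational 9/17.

Run the Euclidean algorithm on 9 and 17; the successive quotients are the partial quotients a_0, a_1, ... (each step inverts the fractional part left over by the previous one):
  9 = 0*17 + 9, so a_0 = 0.
  17 = 1*9 + 8, so a_1 = 1.
  9 = 1*8 + 1, so a_2 = 1.
  8 = 8*1 + 0, so a_3 = 8.
The remainder reaches 0 after 4 divisions, so the expansion has 4 partial quotients, read off in order.

[0; 1, 1, 8]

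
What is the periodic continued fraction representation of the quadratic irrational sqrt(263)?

Write x_i = (sqrt(263) + m_i)/d_i with (m_0, d_0) = (0, 1). a_0 = floor(sqrt(263)) = 16, since 16^2 = 256 <= 263 < 289 = 17^2.
Iterate m_{i+1} = d_i*a_i - m_i, d_{i+1} = (263 - m_{i+1}^2)/d_i, a_{i+1} = floor((a_0 + m_{i+1})/d_{i+1}):
  m_1 = 1*16 - 0 = 16, d_1 = (263 - 16^2)/1 = 7/1 = 7, a_1 = floor((16 + 16)/7) = 4.
  m_2 = 7*4 - 16 = 12, d_2 = (263 - 12^2)/7 = 119/7 = 17, a_2 = floor((16 + 12)/17) = 1.
  m_3 = 17*1 - 12 = 5, d_3 = (263 - 5^2)/17 = 238/17 = 14, a_3 = floor((16 + 5)/14) = 1.
  m_4 = 14*1 - 5 = 9, d_4 = (263 - 9^2)/14 = 182/14 = 13, a_4 = floor((16 + 9)/13) = 1.
  m_5 = 13*1 - 9 = 4, d_5 = (263 - 4^2)/13 = 247/13 = 19, a_5 = floor((16 + 4)/19) = 1.
  m_6 = 19*1 - 4 = 15, d_6 = (263 - 15^2)/19 = 38/19 = 2, a_6 = floor((16 + 15)/2) = 15.
  m_7 = 2*15 - 15 = 15, d_7 = (263 - 15^2)/2 = 38/2 = 19, a_7 = floor((16 + 15)/19) = 1.
  m_8 = 19*1 - 15 = 4, d_8 = (263 - 4^2)/19 = 247/19 = 13, a_8 = floor((16 + 4)/13) = 1.
  m_9 = 13*1 - 4 = 9, d_9 = (263 - 9^2)/13 = 182/13 = 14, a_9 = floor((16 + 9)/14) = 1.
  m_10 = 14*1 - 9 = 5, d_10 = (263 - 5^2)/14 = 238/14 = 17, a_10 = floor((16 + 5)/17) = 1.
  m_11 = 17*1 - 5 = 12, d_11 = (263 - 12^2)/17 = 119/17 = 7, a_11 = floor((16 + 12)/7) = 4.
  m_12 = 7*4 - 12 = 16, d_12 = (263 - 16^2)/7 = 7/7 = 1, a_12 = floor((16 + 16)/1) = 32.
  m_13 = 1*32 - 16 = 16, d_13 = (263 - 16^2)/1 = 7/1 = 7: (m_13, d_13) = (m_1, d_1) = (16, 7), so from here the quotients repeat a_1, ..., a_12; the period length is 12.
Hence the expansion of sqrt(263) is a_0 = 16 followed by the repeating block 4, 1, 1, 1, 1, 15, 1, 1, 1, 1, 4, 32 (period 12).

[16; (4, 1, 1, 1, 1, 15, 1, 1, 1, 1, 4, 32)]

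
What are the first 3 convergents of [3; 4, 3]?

Using the convergent recurrence p_i = a_i*p_{i-1} + p_{i-2}, q_i = a_i*q_{i-1} + q_{i-2} with p_{-2}=0, p_{-1}=1, q_{-2}=1, q_{-1}=0:
  i=0: a_0=3, p_0 = 3*1 + 0 = 3, q_0 = 3*0 + 1 = 1.
  i=1: a_1=4, p_1 = 4*3 + 1 = 13, q_1 = 4*1 + 0 = 4.
  i=2: a_2=3, p_2 = 3*13 + 3 = 42, q_2 = 3*4 + 1 = 13.

3/1, 13/4, 42/13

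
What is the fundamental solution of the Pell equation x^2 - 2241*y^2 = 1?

First expand sqrt(2241) as a continued fraction. With x_i = (sqrt(2241) + m_i)/d_i and (m_0, d_0) = (0, 1): a_0 = floor(sqrt(2241)) = 47, since 47^2 = 2209 <= 2241 < 2304 = 48^2.
Iterate m_{i+1} = d_i*a_i - m_i, d_{i+1} = (2241 - m_{i+1}^2)/d_i, a_{i+1} = floor((a_0 + m_{i+1})/d_{i+1}):
  m_1 = 1*47 - 0 = 47, d_1 = (2241 - 47^2)/1 = 32/1 = 32, a_1 = floor((47 + 47)/32) = 2.
  m_2 = 32*2 - 47 = 17, d_2 = (2241 - 17^2)/32 = 1952/32 = 61, a_2 = floor((47 + 17)/61) = 1.
  m_3 = 61*1 - 17 = 44, d_3 = (2241 - 44^2)/61 = 305/61 = 5, a_3 = floor((47 + 44)/5) = 18.
  m_4 = 5*18 - 44 = 46, d_4 = (2241 - 46^2)/5 = 125/5 = 25, a_4 = floor((47 + 46)/25) = 3.
  m_5 = 25*3 - 46 = 29, d_5 = (2241 - 29^2)/25 = 1400/25 = 56, a_5 = floor((47 + 29)/56) = 1.
  m_6 = 56*1 - 29 = 27, d_6 = (2241 - 27^2)/56 = 1512/56 = 27, a_6 = floor((47 + 27)/27) = 2.
  m_7 = 27*2 - 27 = 27, d_7 = (2241 - 27^2)/27 = 1512/27 = 56, a_7 = floor((47 + 27)/56) = 1.
  m_8 = 56*1 - 27 = 29, d_8 = (2241 - 29^2)/56 = 1400/56 = 25, a_8 = floor((47 + 29)/25) = 3.
  m_9 = 25*3 - 29 = 46, d_9 = (2241 - 46^2)/25 = 125/25 = 5, a_9 = floor((47 + 46)/5) = 18.
  m_10 = 5*18 - 46 = 44, d_10 = (2241 - 44^2)/5 = 305/5 = 61, a_10 = floor((47 + 44)/61) = 1.
  m_11 = 61*1 - 44 = 17, d_11 = (2241 - 17^2)/61 = 1952/61 = 32, a_11 = floor((47 + 17)/32) = 2.
  m_12 = 32*2 - 17 = 47, d_12 = (2241 - 47^2)/32 = 32/32 = 1, a_12 = floor((47 + 47)/1) = 94.
  m_13 = 1*94 - 47 = 47, d_13 = (2241 - 47^2)/1 = 32/1 = 32: (m_13, d_13) = (m_1, d_1) = (47, 32), so from here the quotients repeat a_1, ..., a_12; the period length is 12.
So sqrt(2241) = [47; (2, 1, 18, 3, 1, 2, 1, 3, 18, 1, 2, 94)] with period length k = 12.
k is even, so the fundamental solution of x^2 - 2241y^2 = 1 is (p_{k-1}, q_{k-1}) = (p_11, q_11); compute convergents through index 11.
Convergents (p_i = a_i*p_{i-1} + p_{i-2}, q_i = a_i*q_{i-1} + q_{i-2} with p_{-2}=0, p_{-1}=1, q_{-2}=1, q_{-1}=0):
  i=0: a_0=47, p_0 = 47*1 + 0 = 47, q_0 = 47*0 + 1 = 1.
  i=1: a_1=2, p_1 = 2*47 + 1 = 95, q_1 = 2*1 + 0 = 2.
  i=2: a_2=1, p_2 = 1*95 + 47 = 142, q_2 = 1*2 + 1 = 3.
  i=3: a_3=18, p_3 = 18*142 + 95 = 2651, q_3 = 18*3 + 2 = 56.
  i=4: a_4=3, p_4 = 3*2651 + 142 = 8095, q_4 = 3*56 + 3 = 171.
  i=5: a_5=1, p_5 = 1*8095 + 2651 = 10746, q_5 = 1*171 + 56 = 227.
  i=6: a_6=2, p_6 = 2*10746 + 8095 = 29587, q_6 = 2*227 + 171 = 625.
  i=7: a_7=1, p_7 = 1*29587 + 10746 = 40333, q_7 = 1*625 + 227 = 852.
  i=8: a_8=3, p_8 = 3*40333 + 29587 = 150586, q_8 = 3*852 + 625 = 3181.
  i=9: a_9=18, p_9 = 18*150586 + 40333 = 2750881, q_9 = 18*3181 + 852 = 58110.
  i=10: a_10=1, p_10 = 1*2750881 + 150586 = 2901467, q_10 = 1*58110 + 3181 = 61291.
  i=11: a_11=2, p_11 = 2*2901467 + 2750881 = 8553815, q_11 = 2*61291 + 58110 = 180692.
Check: 8553815^2 - 2241*180692^2 = 73167751054225 - 73167751054224 = 1, so (x, y) = (8553815, 180692) solves the equation, and by the theorem it is the least positive solution.

(x, y) = (8553815, 180692)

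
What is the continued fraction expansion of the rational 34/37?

Run the Euclidean algorithm on 34 and 37; the successive quotients are the partial quotients a_0, a_1, ... (each step inverts the fractional part left over by the previous one):
  34 = 0*37 + 34, so a_0 = 0.
  37 = 1*34 + 3, so a_1 = 1.
  34 = 11*3 + 1, so a_2 = 11.
  3 = 3*1 + 0, so a_3 = 3.
The remainder reaches 0 after 4 divisions, so the expansion has 4 partial quotients, read off in order.

[0; 1, 11, 3]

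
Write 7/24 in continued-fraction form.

[0; 3, 2, 3]

Run the Euclidean algorithm on 7 and 24; the successive quotients are the partial quotients a_0, a_1, ... (each step inverts the fractional part left over by the previous one):
  7 = 0*24 + 7, so a_0 = 0.
  24 = 3*7 + 3, so a_1 = 3.
  7 = 2*3 + 1, so a_2 = 2.
  3 = 3*1 + 0, so a_3 = 3.
The remainder reaches 0 after 4 divisions, so the expansion has 4 partial quotients, read off in order.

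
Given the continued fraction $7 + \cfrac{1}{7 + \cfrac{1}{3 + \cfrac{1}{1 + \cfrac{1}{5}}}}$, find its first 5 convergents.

Using the convergent recurrence p_i = a_i*p_{i-1} + p_{i-2}, q_i = a_i*q_{i-1} + q_{i-2} with p_{-2}=0, p_{-1}=1, q_{-2}=1, q_{-1}=0:
  i=0: a_0=7, p_0 = 7*1 + 0 = 7, q_0 = 7*0 + 1 = 1.
  i=1: a_1=7, p_1 = 7*7 + 1 = 50, q_1 = 7*1 + 0 = 7.
  i=2: a_2=3, p_2 = 3*50 + 7 = 157, q_2 = 3*7 + 1 = 22.
  i=3: a_3=1, p_3 = 1*157 + 50 = 207, q_3 = 1*22 + 7 = 29.
  i=4: a_4=5, p_4 = 5*207 + 157 = 1192, q_4 = 5*29 + 22 = 167.

7/1, 50/7, 157/22, 207/29, 1192/167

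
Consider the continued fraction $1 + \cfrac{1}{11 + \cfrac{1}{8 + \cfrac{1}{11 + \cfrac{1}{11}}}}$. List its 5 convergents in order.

Using the convergent recurrence p_i = a_i*p_{i-1} + p_{i-2}, q_i = a_i*q_{i-1} + q_{i-2} with p_{-2}=0, p_{-1}=1, q_{-2}=1, q_{-1}=0:
  i=0: a_0=1, p_0 = 1*1 + 0 = 1, q_0 = 1*0 + 1 = 1.
  i=1: a_1=11, p_1 = 11*1 + 1 = 12, q_1 = 11*1 + 0 = 11.
  i=2: a_2=8, p_2 = 8*12 + 1 = 97, q_2 = 8*11 + 1 = 89.
  i=3: a_3=11, p_3 = 11*97 + 12 = 1079, q_3 = 11*89 + 11 = 990.
  i=4: a_4=11, p_4 = 11*1079 + 97 = 11966, q_4 = 11*990 + 89 = 10979.

1/1, 12/11, 97/89, 1079/990, 11966/10979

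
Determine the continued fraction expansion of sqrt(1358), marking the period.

[36; (1, 5, 1, 2, 2, 36, 2, 2, 1, 5, 1, 72)]

Write x_i = (sqrt(1358) + m_i)/d_i with (m_0, d_0) = (0, 1). a_0 = floor(sqrt(1358)) = 36, since 36^2 = 1296 <= 1358 < 1369 = 37^2.
Iterate m_{i+1} = d_i*a_i - m_i, d_{i+1} = (1358 - m_{i+1}^2)/d_i, a_{i+1} = floor((a_0 + m_{i+1})/d_{i+1}):
  m_1 = 1*36 - 0 = 36, d_1 = (1358 - 36^2)/1 = 62/1 = 62, a_1 = floor((36 + 36)/62) = 1.
  m_2 = 62*1 - 36 = 26, d_2 = (1358 - 26^2)/62 = 682/62 = 11, a_2 = floor((36 + 26)/11) = 5.
  m_3 = 11*5 - 26 = 29, d_3 = (1358 - 29^2)/11 = 517/11 = 47, a_3 = floor((36 + 29)/47) = 1.
  m_4 = 47*1 - 29 = 18, d_4 = (1358 - 18^2)/47 = 1034/47 = 22, a_4 = floor((36 + 18)/22) = 2.
  m_5 = 22*2 - 18 = 26, d_5 = (1358 - 26^2)/22 = 682/22 = 31, a_5 = floor((36 + 26)/31) = 2.
  m_6 = 31*2 - 26 = 36, d_6 = (1358 - 36^2)/31 = 62/31 = 2, a_6 = floor((36 + 36)/2) = 36.
  m_7 = 2*36 - 36 = 36, d_7 = (1358 - 36^2)/2 = 62/2 = 31, a_7 = floor((36 + 36)/31) = 2.
  m_8 = 31*2 - 36 = 26, d_8 = (1358 - 26^2)/31 = 682/31 = 22, a_8 = floor((36 + 26)/22) = 2.
  m_9 = 22*2 - 26 = 18, d_9 = (1358 - 18^2)/22 = 1034/22 = 47, a_9 = floor((36 + 18)/47) = 1.
  m_10 = 47*1 - 18 = 29, d_10 = (1358 - 29^2)/47 = 517/47 = 11, a_10 = floor((36 + 29)/11) = 5.
  m_11 = 11*5 - 29 = 26, d_11 = (1358 - 26^2)/11 = 682/11 = 62, a_11 = floor((36 + 26)/62) = 1.
  m_12 = 62*1 - 26 = 36, d_12 = (1358 - 36^2)/62 = 62/62 = 1, a_12 = floor((36 + 36)/1) = 72.
  m_13 = 1*72 - 36 = 36, d_13 = (1358 - 36^2)/1 = 62/1 = 62: (m_13, d_13) = (m_1, d_1) = (36, 62), so from here the quotients repeat a_1, ..., a_12; the period length is 12.
Hence the expansion of sqrt(1358) is a_0 = 36 followed by the repeating block 1, 5, 1, 2, 2, 36, 2, 2, 1, 5, 1, 72 (period 12).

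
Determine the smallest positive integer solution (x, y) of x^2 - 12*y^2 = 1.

First expand sqrt(12) as a continued fraction. With x_i = (sqrt(12) + m_i)/d_i and (m_0, d_0) = (0, 1): a_0 = floor(sqrt(12)) = 3, since 3^2 = 9 <= 12 < 16 = 4^2.
Iterate m_{i+1} = d_i*a_i - m_i, d_{i+1} = (12 - m_{i+1}^2)/d_i, a_{i+1} = floor((a_0 + m_{i+1})/d_{i+1}):
  m_1 = 1*3 - 0 = 3, d_1 = (12 - 3^2)/1 = 3/1 = 3, a_1 = floor((3 + 3)/3) = 2.
  m_2 = 3*2 - 3 = 3, d_2 = (12 - 3^2)/3 = 3/3 = 1, a_2 = floor((3 + 3)/1) = 6.
  m_3 = 1*6 - 3 = 3, d_3 = (12 - 3^2)/1 = 3/1 = 3: (m_3, d_3) = (m_1, d_1) = (3, 3), so from here the quotients repeat a_1, a_2; the period length is 2.
So sqrt(12) = [3; (2, 6)] with period length k = 2.
k is even, so the fundamental solution of x^2 - 12y^2 = 1 is (p_{k-1}, q_{k-1}) = (p_1, q_1); compute convergents through index 1.
Convergents (p_i = a_i*p_{i-1} + p_{i-2}, q_i = a_i*q_{i-1} + q_{i-2} with p_{-2}=0, p_{-1}=1, q_{-2}=1, q_{-1}=0):
  i=0: a_0=3, p_0 = 3*1 + 0 = 3, q_0 = 3*0 + 1 = 1.
  i=1: a_1=2, p_1 = 2*3 + 1 = 7, q_1 = 2*1 + 0 = 2.
Check: 7^2 - 12*2^2 = 49 - 48 = 1, so (x, y) = (7, 2) solves the equation, and by the theorem it is the least positive solution.

(x, y) = (7, 2)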